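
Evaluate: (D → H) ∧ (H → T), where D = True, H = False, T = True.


D = True, H = False, T = True
Step 1: D → H is false only when D=True and H=False. Result: False
Step 2: H → T is false only when H=True and T=False. Result: True
Step 3: False ∧ True = False

False


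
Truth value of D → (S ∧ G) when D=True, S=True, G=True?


D = True, S = True, G = True
Expression: D → (S ∧ G)
Step 1: S ∧ G = True AND True = True
Step 2: D → (True) = True → True = True

True


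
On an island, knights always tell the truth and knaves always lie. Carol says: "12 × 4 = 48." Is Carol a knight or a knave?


Statement: "12 × 4 = 48."
Actual: 12 × 4 = 48
Claimed: 48
Statement is TRUE → Carol tells the truth → Knight

Knight


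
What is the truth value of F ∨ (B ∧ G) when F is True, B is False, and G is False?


F = True, B = False, G = False
Step 1: B ∧ G = False AND False = False
Step 2: F ∨ False = True OR False = True
AND evaluated first (higher precedence); then OR applied.

True


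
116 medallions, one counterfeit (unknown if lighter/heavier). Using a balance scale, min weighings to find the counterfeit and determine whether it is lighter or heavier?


Let n = 116. 232 possibilities (n medallions × lighter/heavier); each weighing has 3 outcomes.
Bound for k weighings: say the first weighing puts j medallions on each pan. If it tips, the 2j weighed medallions remain suspects (each with a known direction) and k-1 weighings give 3^(k-1) outcomes; 3^(k-1) is odd, so 2j ≤ 3^(k-1) - 1. If it balances, the n - 2j unweighed medallions remain with direction unknown: 2(n - 2j) ≤ 3^(k-1) - 1 by the same parity argument. Adding, n ≤ (3^(k-1) - 1) + (3^(k-1) - 1)/2 = (3^k - 3)/2, and the classical three-group strategy achieves this (3 medallions in 2 weighings, 12 in 3, 39 in 4, 120 in 5).
So we need the smallest k with (3^k - 3)/2 ≥ 116.
k = 4: (3^4 - 3)/2 = 39 < 116 ✗
k = 5: (3^5 - 3)/2 = 120 ≥ 116 ✓

5


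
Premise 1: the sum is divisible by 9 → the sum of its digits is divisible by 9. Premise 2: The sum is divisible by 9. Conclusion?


Modus ponens: P → Q, P ⊢ Q
P: the sum is divisible by 9
Q: the sum of its digits is divisible by 9
We have P → Q and P is true.
By modus ponens, Q must be true.

The sum of its digits is divisible by 9


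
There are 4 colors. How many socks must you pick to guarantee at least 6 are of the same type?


Pigeonhole: to guarantee k in one of n categories, need (k-1)×n + 1.
k = 6, n = 4
Minimum = (6-1) × 4 + 1 = 5 × 4 + 1

21


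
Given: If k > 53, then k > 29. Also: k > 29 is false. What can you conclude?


Modus tollens: P → Q, ¬Q ⊢ ¬P
P: k > 53
Q: k > 29
We have P → Q and Q is false.
By modus tollens, P must be false.

It is not the case that k > 53


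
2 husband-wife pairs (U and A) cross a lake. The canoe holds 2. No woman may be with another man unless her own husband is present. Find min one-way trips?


Label couples U and A.
1. WU+WA → (far: WU,WA; near: HU,HA)
2. WU ←   (far: WA; near: HU,HA,WU)
3. HU+HA → (far: HU,HA,WA; near: WU)
4. HU ←   (far: HA,WA; near: HU,WU)  — HU returns, since WU is alone on near bank
5. HU+WU → (far: all four; near: empty)
Every state respects the constraint.
Minimum trips = 5

5


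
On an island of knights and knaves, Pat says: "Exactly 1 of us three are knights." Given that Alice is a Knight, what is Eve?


Pat claims exactly 1 knights among Pat, Alice, Eve.
Given: Alice is a Knight.

Case 1: Pat is a Knight (tells truth)
  Then exactly 1 of the three are knights.
  Counting Pat, Alice: 2 knight(s) so far. Need -1 more → impossible.
Case 2: Pat is a Knave (lies)
  Then the count is NOT 1.
  If Eve = Knave, count = 1 = 1 → claim would be true, contradicts lie.
  If Eve = Knight, count = 2 ≠ 1 → lie confirmed ✓

Eve is a Knight.

Knight


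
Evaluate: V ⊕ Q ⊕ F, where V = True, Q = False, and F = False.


V = True, Q = False, F = False
Step 1: V ⊕ Q = True XOR False = True
Step 2: True ⊕ F = True XOR False = True
XOR is true when an odd number of operands are true.

True


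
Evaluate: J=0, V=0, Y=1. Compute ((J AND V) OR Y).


J AND V = 0&0 = 0
0 OR 1 = 1

1


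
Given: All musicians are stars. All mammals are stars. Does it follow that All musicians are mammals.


Premise 1: All musicians are stars.
Premise 2: All mammals are stars.
Conclusion: All musicians are mammals.
Fallacy: undistributed middle. stars is predicate in both.
Counterexample: musicians and mammals could be disjoint subsets of stars.

Invalid


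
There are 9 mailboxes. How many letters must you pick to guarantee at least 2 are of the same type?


Pigeonhole: to guarantee k in one of n categories, need (k-1)×n + 1.
k = 2, n = 9
Minimum = (2-1) × 9 + 1 = 1 × 9 + 1

10


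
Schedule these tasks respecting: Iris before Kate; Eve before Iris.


Constraints: Iris before Kate; Eve before Iris
Method: repeatedly schedule the remaining task that has no remaining task required before it.
  Step 1: remaining {Eve, Kate, Iris}; every task except Eve still has a predecessor pending → schedule Eve.
  Step 2: remaining {Kate, Iris}; every task except Iris still has a predecessor pending → schedule Iris.
  Step 3: only Kate remains → schedule Kate.
Resulting order:

Eve → Iris → Kate


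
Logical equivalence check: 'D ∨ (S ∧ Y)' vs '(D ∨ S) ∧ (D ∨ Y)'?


Expression 1: D ∨ (S ∧ Y)
Expression 2: (D ∨ S) ∧ (D ∨ Y)
Truth table (D S Y | Expr1 Expr2):
  T T T |   T     T
  T T F |   T     T
  T F T |   T     T
  T F F |   T     T
  F T T |   T     T
  F T F |   F     F
  F F T |   F     F
  F F F |   F     F
All 8 rows agree, so the expressions are logically equivalent.

Yes


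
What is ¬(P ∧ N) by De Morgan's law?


De Morgan's law: ¬(P ∧ Q) ≡ ¬P ∨ ¬Q
¬(P ∧ N) = ¬P ∨ ¬N

¬P ∨ ¬N


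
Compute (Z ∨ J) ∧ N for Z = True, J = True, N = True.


Z = True, J = True, N = True
Step 1: Z ∨ J = True OR True = True
Step 2: True ∧ N = True AND True = True
OR is true when at least one operand is true; AND requires both.

True


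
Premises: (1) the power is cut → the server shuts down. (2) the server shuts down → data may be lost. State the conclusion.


Hypothetical syllogism: P → Q, Q → R ⊢ P → R
Premise 1: the power is cut → the server shuts down
Premise 2: the server shuts down → data may be lost
Chain the implications: the middle term (the server shuts down) links the two.
Conclusion: If the power is cut, then data may be lost.

If the power is cut, then data may be lost.


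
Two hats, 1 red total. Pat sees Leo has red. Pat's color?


Total red = 1, Leo = red
Red accounted for: 1
Remaining for Pat: 0
Pat's hat is blue.

blue


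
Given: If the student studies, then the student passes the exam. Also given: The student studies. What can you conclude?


Modus ponens: P → Q, P ⊢ Q
P: the student studies
Q: the student passes the exam
We have P → Q and P is true.
By modus ponens, Q must be true.

The student passes the exam


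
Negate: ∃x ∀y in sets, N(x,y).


Original: ∃x ∀y N(x,y)
Rule: ¬∀→∃, ¬∃→∀, negate predicate.
Negation: ∀x ∃y ¬N(x,y)

∀x ∃y ¬N(x,y)


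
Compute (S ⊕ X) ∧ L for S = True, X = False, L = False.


S = True, X = False, L = False
Step 1: S ⊕ X = True XOR False = True
Step 2: True ∧ L = True AND False = False
XOR true when exactly one of S,X is true; then AND with L.

False


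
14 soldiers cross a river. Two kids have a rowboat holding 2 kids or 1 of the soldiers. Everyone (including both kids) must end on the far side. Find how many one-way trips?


Per crossing of one of the soldiers: kids→, one←, one of the soldiers→, one← = 4 trips
14 × 4 = 56, + 1 final kids→ = 57
Minimum trips = 57

57


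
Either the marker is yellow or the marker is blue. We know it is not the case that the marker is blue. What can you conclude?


Disjunctive syllogism: P ∨ Q, ¬P ⊢ Q
Disjunction: the marker is yellow ∨ the marker is blue
We know it is not the case that the marker is blue.
By disjunctive syllogism, the other disjunct must be true.

The marker is yellow


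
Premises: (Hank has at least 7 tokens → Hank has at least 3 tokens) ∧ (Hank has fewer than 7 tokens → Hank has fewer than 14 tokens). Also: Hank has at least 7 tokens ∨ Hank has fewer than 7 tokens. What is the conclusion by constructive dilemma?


Constructive dilemma: (P → Q) ∧ (R → S), P ∨ R ⊢ Q ∨ S
Premise 1: Hank has at least 7 tokens → Hank has at least 3 tokens
Premise 2: Hank has fewer than 7 tokens → Hank has fewer than 14 tokens
Premise 3: Hank has at least 7 tokens ∨ Hank has fewer than 7 tokens
Case 1: Assuming Hank has at least 7 tokens, then by Premise 1, Hank has at least 3 tokens.
Case 2: Assuming Hank has fewer than 7 tokens, then by Premise 2, Hank has fewer than 14 tokens.
Since one of Hank has at least 7 tokens or Hank has fewer than 7 tokens must hold, we get Hank has at least 3 tokens or Hank has fewer than 14 tokens.

Hank has at least 3 tokens or Hank has fewer than 14 tokens.


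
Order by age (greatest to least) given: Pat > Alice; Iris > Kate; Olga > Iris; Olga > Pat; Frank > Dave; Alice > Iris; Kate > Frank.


Constraints: Pat > Alice; Iris > Kate; Olga > Iris; Olga > Pat; Frank > Dave; Alice > Iris; Kate > Frank
Method: at each step, the next-highest is the one remaining person who never appears on the smaller side of a constraint between remaining people.
  Step 1: remaining {Frank, Kate, Iris, Pat, Olga, Dave, Alice}; on the smaller side: {Frank, Kate, Iris, Pat, Dave, Alice} → Olga is next (Olga > Iris; Olga > Pat).
  Step 2: remaining {Frank, Kate, Iris, Pat, Dave, Alice}; on the smaller side: {Frank, Kate, Iris, Dave, Alice} → Pat is next (Pat > Alice).
  Step 3: remaining {Frank, Kate, Iris, Dave, Alice}; on the smaller side: {Frank, Kate, Iris, Dave} → Alice is next (Alice > Iris).
  Step 4: remaining {Frank, Kate, Iris, Dave}; on the smaller side: {Frank, Kate, Dave} → Iris is next (Iris > Kate).
  Step 5: remaining {Frank, Kate, Dave}; on the smaller side: {Frank, Dave} → Kate is next (Kate > Frank).
  Step 6: remaining {Frank, Dave}; on the smaller side: {Dave} → Frank is next (Frank > Dave).
  Step 7: only Dave remains → lowest.
Final ranking (highest to lowest):

Olga > Pat > Alice > Iris > Kate > Frank > Dave


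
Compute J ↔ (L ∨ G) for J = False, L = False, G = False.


J = False, L = False, G = False
Step 1: L ∨ G = False OR False = False
Step 2: J ↔ (False): true when both sides have same truth value.
Result: False ↔ False = True

True


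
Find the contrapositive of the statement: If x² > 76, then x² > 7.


Original: If x² > 76, then x² > 7
Contrapositive: If ¬Q, then ¬P
Negate Q: not (x² > 7)
Negate P: not (x² > 76)

If not (x² > 7), then not (x² > 76).


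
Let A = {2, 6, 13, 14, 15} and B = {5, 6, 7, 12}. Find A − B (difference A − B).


A = {2, 6, 13, 14, 15}
B = {5, 6, 7, 12}
Operation: difference A − B
In A but not B: 2, 13, 14, 15

{2, 13, 14, 15}


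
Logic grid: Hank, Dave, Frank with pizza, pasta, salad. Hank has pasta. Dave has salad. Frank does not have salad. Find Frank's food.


From clues:
  Dave → salad
  Hank → pasta
By elimination, Frank gets the remaining.

pizza


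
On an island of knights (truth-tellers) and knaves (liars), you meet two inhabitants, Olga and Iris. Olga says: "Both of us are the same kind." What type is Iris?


Olga says: "Both of us are the same kind."
Case 1: Olga is a Knight (truth-teller)
  Statement is true → they ARE the same → Iris is also a Knight
Case 2: Olga is a Knave (liar)
  Statement is false → they are NOT the same → Iris is a Knight
In both cases, Iris is a Knight.

Knight


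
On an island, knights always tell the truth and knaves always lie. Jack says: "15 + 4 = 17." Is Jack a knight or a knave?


Statement: "15 + 4 = 17."
Actual: 15 + 4 = 19
Claimed: 17
Statement is FALSE → Jack lies → Knave

Knave


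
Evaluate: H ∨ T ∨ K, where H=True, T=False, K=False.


H = True, T = False, K = False
Expression: H ∨ T ∨ K
Step 1: H ∨ T = True OR False = True
Step 2: (True) ∨ K = True OR False = True

True


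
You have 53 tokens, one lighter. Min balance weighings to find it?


Each weighing has 3 outcomes (left heavy / balance / right heavy), so k weighings distinguish at most 3^k cases; splitting into three near-equal groups achieves this.
Need 3^k ≥ 53: 3^3 = 27 < 53 ≤ 3^4 = 81
k = ⌈log₃(53)⌉ = 4

4


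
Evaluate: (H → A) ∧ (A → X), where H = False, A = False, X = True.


H = False, A = False, X = True
Step 1: H → A is false only when H=True and A=False. Result: True
Step 2: A → X is false only when A=True and X=False. Result: True
Step 3: True ∧ True = True

True


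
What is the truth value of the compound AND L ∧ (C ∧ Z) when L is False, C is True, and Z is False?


L = False, C = True, Z = False
Step 1: C ∧ Z = True AND False = False
Step 2: L ∧ False = False AND False = False
AND is true only when ALL operands are true.

False


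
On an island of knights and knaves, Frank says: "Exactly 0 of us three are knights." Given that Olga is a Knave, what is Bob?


Frank claims exactly 0 knights among Frank, Olga, Bob.
Given: Olga is a Knave.

Case 1: Frank is a Knight (tells truth)
  Then exactly 0 of the three are knights.
  Counting Frank, Olga: 1 knight(s) so far. Need -1 more → impossible.
Case 2: Frank is a Knave (lies)
  Then the count is NOT 0.
  If Bob = Knave, count = 0 = 0 → claim would be true, contradicts lie.
  If Bob = Knight, count = 1 ≠ 0 → lie confirmed ✓

Bob is a Knight.

Knight


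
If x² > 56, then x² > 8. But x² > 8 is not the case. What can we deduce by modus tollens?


Modus tollens: P → Q, ¬Q ⊢ ¬P
P: x² > 56
Q: x² > 8
We have P → Q and Q is false.
By modus tollens, P must be false.

It is not the case that x² > 56


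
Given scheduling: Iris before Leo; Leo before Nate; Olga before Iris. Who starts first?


Constraints: Iris before Leo; Leo before Nate; Olga before Iris
The first task can have nothing scheduled before it, so it must never appear on the right of a 'before'.
Tasks appearing after some 'before': Leo, Nate, Iris.
The only task not in that list is Olga → it is first.

Olga


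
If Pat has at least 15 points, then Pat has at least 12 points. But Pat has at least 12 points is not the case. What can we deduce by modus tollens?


Modus tollens: P → Q, ¬Q ⊢ ¬P
P: Pat has at least 15 points
Q: Pat has at least 12 points
We have P → Q and Q is false.
By modus tollens, P must be false.

It is not the case that Pat has at least 15 points


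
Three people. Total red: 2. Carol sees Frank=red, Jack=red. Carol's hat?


Total red = 2, seen red = 2
Own red = 2 - 2 = 0
Carol's hat is blue.

blue


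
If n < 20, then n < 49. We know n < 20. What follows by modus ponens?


Modus ponens: P → Q, P ⊢ Q
P: n < 20
Q: n < 49
We have P → Q and P is true.
By modus ponens, Q must be true.

n < 49


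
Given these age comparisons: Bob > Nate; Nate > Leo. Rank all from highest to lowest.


Constraints: Bob > Nate; Nate > Leo
Method: at each step, the next-highest is the one remaining person who never appears on the smaller side of a constraint between remaining people.
  Step 1: remaining {Bob, Leo, Nate}; on the smaller side: {Leo, Nate} → Bob is next (Bob > Nate).
  Step 2: remaining {Leo, Nate}; on the smaller side: {Leo} → Nate is next (Nate > Leo).
  Step 3: only Leo remains → lowest.
Final ranking (highest to lowest):

Bob > Nate > Leo


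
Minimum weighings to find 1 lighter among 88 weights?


Each weighing has 3 outcomes (left heavy / balance / right heavy), so k weighings distinguish at most 3^k cases; splitting into three near-equal groups achieves this.
Need 3^k ≥ 88: 3^4 = 81 < 88 ≤ 3^5 = 243
k = ⌈log₃(88)⌉ = 5

5


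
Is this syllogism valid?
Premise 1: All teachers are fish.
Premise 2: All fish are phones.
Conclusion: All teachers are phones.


Premise 1: All teachers are fish.
Premise 2: All fish are phones.
Conclusion: All teachers are phones.
Barbara syllogism (AAA-1): All A are B, All B are C → All A are C.
Middle term (fish) distributed in premise 2.

Valid


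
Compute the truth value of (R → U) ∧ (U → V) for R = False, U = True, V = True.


R = False, U = True, V = True
Step 1: R → U is false only when R=True and U=False. Result: True
Step 2: U → V is false only when U=True and V=False. Result: True
Step 3: True ∧ True = True

True


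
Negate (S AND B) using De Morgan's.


De Morgan's law: ¬(P ∧ Q) ≡ ¬P ∨ ¬Q
¬(S ∧ B) = ¬S ∨ ¬B

¬S ∨ ¬B


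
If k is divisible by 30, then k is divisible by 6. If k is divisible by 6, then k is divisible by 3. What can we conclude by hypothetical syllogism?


Hypothetical syllogism: P → Q, Q → R ⊢ P → R
Premise 1: k is divisible by 30 → k is divisible by 6
Premise 2: k is divisible by 6 → k is divisible by 3
Chain the implications: the middle term (k is divisible by 6) links the two.
Conclusion: If k is divisible by 30, then k is divisible by 3.

If k is divisible by 30, then k is divisible by 3.


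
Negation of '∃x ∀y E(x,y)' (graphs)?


Original: ∃x ∀y E(x,y)
Rule: ¬∀→∃, ¬∃→∀, negate predicate.
Negation: ∀x ∃y ¬E(x,y)

∀x ∃y ¬E(x,y)


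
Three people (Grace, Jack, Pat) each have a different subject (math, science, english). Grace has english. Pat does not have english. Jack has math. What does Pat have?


From clues:
  Jack → math
  Grace → english
By elimination, Pat gets the remaining.

science


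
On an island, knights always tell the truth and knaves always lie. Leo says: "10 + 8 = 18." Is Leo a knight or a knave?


Statement: "10 + 8 = 18."
Actual: 10 + 8 = 18
Claimed: 18
Statement is TRUE → Leo tells the truth → Knight

Knight


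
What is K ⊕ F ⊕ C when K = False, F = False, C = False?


K = False, F = False, C = False
Step 1: K ⊕ F = False XOR False = False
Step 2: False ⊕ C = False XOR False = False
XOR is true when an odd number of operands are true.

False


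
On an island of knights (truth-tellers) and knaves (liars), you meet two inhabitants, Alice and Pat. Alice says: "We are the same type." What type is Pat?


Alice says: "We are the same type."
Case 1: Alice is a Knight (truth-teller)
  Statement is true → they ARE the same → Pat is also a Knight
Case 2: Alice is a Knave (liar)
  Statement is false → they are NOT the same → Pat is a Knight
In both cases, Pat is a Knight.

Knight


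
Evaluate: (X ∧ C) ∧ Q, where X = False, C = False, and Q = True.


X = False, C = False, Q = True
Step 1: X ∧ C = False AND False = False
Step 2: False ∧ Q = False AND True = False
AND is true only when ALL operands are true.

False


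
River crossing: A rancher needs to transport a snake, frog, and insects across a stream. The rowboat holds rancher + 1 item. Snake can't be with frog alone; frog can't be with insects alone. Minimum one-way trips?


1. rancher+frog → 2. rancher ← 3. rancher+snake → 4. rancher+frog ← 5. rancher+insects → 6. rancher ← 7. rancher+frog →
Minimum trips = 7

7


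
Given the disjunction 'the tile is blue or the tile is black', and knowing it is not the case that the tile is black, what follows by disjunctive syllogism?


Disjunctive syllogism: P ∨ Q, ¬P ⊢ Q
Disjunction: the tile is blue ∨ the tile is black
We know it is not the case that the tile is black.
By disjunctive syllogism, the other disjunct must be true.

The tile is blue


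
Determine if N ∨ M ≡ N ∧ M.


Expression 1: N ∨ M
Expression 2: N ∧ M
Truth table (N M | Expr1 Expr2):
  T T |   T     T
  T F |   T     F   ← differ
  F T |   T     F   ← differ
  F F |   F     F
Counterexample: N=T, M=F gives Expr1 = T but Expr2 = F, so the expressions are NOT logically equivalent.

No


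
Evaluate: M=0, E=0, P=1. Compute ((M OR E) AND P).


M OR E = 0|0 = 0
0 AND 1 = 0

0


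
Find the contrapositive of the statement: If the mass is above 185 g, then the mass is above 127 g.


Original: If the mass is above 185 g, then the mass is above 127 g
Contrapositive: If ¬Q, then ¬P
Negate Q: not (the mass is above 127 g)
Negate P: not (the mass is above 185 g)

If not (the mass is above 127 g), then not (the mass is above 185 g).


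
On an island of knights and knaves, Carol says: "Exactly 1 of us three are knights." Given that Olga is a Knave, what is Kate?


Carol claims exactly 1 knights among Carol, Olga, Kate.
Given: Olga is a Knave.

Case 1: Carol is a Knight (tells truth)
  Then exactly 1 of the three are knights.
  Counting Carol, Olga: 1 knight(s) so far. Need 0 more → Kate = Knave.
Case 2: Carol is a Knave (lies)
  Then the count is NOT 1.
  If Kate = Knight, count = 1 = 1 → claim would be true, contradicts lie.
  If Kate = Knave, count = 0 ≠ 1 → lie confirmed ✓

Kate is a Knave.

Knave


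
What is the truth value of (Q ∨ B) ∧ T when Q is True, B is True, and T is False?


Q = True, B = True, T = False
Step 1: Q ∨ B = True OR True = True
Step 2: True ∧ T = True AND False = False
OR is true when at least one operand is true; AND requires both.

False


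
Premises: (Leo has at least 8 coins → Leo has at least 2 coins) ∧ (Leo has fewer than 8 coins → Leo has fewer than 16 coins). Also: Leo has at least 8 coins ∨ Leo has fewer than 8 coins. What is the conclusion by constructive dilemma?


Constructive dilemma: (P → Q) ∧ (R → S), P ∨ R ⊢ Q ∨ S
Premise 1: Leo has at least 8 coins → Leo has at least 2 coins
Premise 2: Leo has fewer than 8 coins → Leo has fewer than 16 coins
Premise 3: Leo has at least 8 coins ∨ Leo has fewer than 8 coins
Case 1: Assuming Leo has at least 8 coins, then by Premise 1, Leo has at least 2 coins.
Case 2: Assuming Leo has fewer than 8 coins, then by Premise 2, Leo has fewer than 16 coins.
Since one of Leo has at least 8 coins or Leo has fewer than 8 coins must hold, we get Leo has at least 2 coins or Leo has fewer than 16 coins.

Leo has at least 2 coins or Leo has fewer than 16 coins.


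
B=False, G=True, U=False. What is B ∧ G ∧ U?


B = False, G = True, U = False
Expression: B ∧ G ∧ U
Step 1: B ∧ G = False AND True = False
Step 2: (False) ∧ U = False AND False = False

False


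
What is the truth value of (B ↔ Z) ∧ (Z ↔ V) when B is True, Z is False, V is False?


B = True, Z = False, V = False
Step 1: B ↔ Z is true when B and Z have the same value. Result: False
Step 2: Z ↔ V is true when Z and V have the same value. Result: True
Step 3: False ∧ True = False

False


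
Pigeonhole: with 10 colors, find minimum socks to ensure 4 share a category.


Pigeonhole: to guarantee k in one of n categories, need (k-1)×n + 1.
k = 4, n = 10
Minimum = (4-1) × 10 + 1 = 3 × 10 + 1

31


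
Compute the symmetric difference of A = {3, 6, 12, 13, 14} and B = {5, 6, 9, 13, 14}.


A = {3, 6, 12, 13, 14}
B = {5, 6, 9, 13, 14}
Operation: symmetric difference
In A only: [3, 12], in B only: [5, 9]

{3, 5, 9, 12}


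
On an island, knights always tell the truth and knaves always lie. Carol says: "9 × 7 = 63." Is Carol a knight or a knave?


Statement: "9 × 7 = 63."
Actual: 9 × 7 = 63
Claimed: 63
Statement is TRUE → Carol tells the truth → Knight

Knight


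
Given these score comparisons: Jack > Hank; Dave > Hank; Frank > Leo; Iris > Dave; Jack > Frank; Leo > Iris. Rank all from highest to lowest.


Constraints: Jack > Hank; Dave > Hank; Frank > Leo; Iris > Dave; Jack > Frank; Leo > Iris
Method: at each step, the next-highest is the one remaining person who never appears on the smaller side of a constraint between remaining people.
  Step 1: remaining {Iris, Leo, Frank, Hank, Dave, Jack}; on the smaller side: {Iris, Leo, Frank, Hank, Dave} → Jack is next (Jack > Hank; Jack > Frank).
  Step 2: remaining {Iris, Leo, Frank, Hank, Dave}; on the smaller side: {Iris, Leo, Hank, Dave} → Frank is next (Frank > Leo).
  Step 3: remaining {Iris, Leo, Hank, Dave}; on the smaller side: {Iris, Hank, Dave} → Leo is next (Leo > Iris).
  Step 4: remaining {Iris, Hank, Dave}; on the smaller side: {Hank, Dave} → Iris is next (Iris > Dave).
  Step 5: remaining {Hank, Dave}; on the smaller side: {Hank} → Dave is next (Dave > Hank).
  Step 6: only Hank remains → lowest.
Final ranking (highest to lowest):

Jack > Frank > Leo > Iris > Dave > Hank


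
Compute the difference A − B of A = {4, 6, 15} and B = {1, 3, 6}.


A = {4, 6, 15}
B = {1, 3, 6}
Operation: difference A − B
In A but not B: 4, 15

{4, 15}


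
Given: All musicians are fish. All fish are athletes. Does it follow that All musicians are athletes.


Premise 1: All musicians are fish.
Premise 2: All fish are athletes.
Conclusion: All musicians are athletes.
Barbara syllogism (AAA-1): All A are B, All B are C → All A are C.
Middle term (fish) distributed in premise 2.

Valid


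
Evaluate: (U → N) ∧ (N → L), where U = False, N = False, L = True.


U = False, N = False, L = True
Step 1: U → N is false only when U=True and N=False. Result: True
Step 2: N → L is false only when N=True and L=False. Result: True
Step 3: True ∧ True = True

True


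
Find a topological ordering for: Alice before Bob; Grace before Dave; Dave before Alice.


Constraints: Alice before Bob; Grace before Dave; Dave before Alice
Method: repeatedly schedule the remaining task that has no remaining task required before it.
  Step 1: remaining {Bob, Grace, Alice, Dave}; every task except Grace still has a predecessor pending → schedule Grace.
  Step 2: remaining {Bob, Alice, Dave}; every task except Dave still has a predecessor pending → schedule Dave.
  Step 3: remaining {Bob, Alice}; every task except Alice still has a predecessor pending → schedule Alice.
  Step 4: only Bob remains → schedule Bob.
Resulting order:

Grace → Dave → Alice → Bob


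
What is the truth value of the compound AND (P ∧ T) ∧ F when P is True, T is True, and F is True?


P = True, T = True, F = True
Step 1: P ∧ T = True AND True = True
Step 2: True ∧ F = True AND True = True
AND is true only when ALL operands are true.

True


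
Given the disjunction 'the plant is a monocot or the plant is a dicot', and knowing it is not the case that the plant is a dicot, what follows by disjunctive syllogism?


Disjunctive syllogism: P ∨ Q, ¬P ⊢ Q
Disjunction: the plant is a monocot ∨ the plant is a dicot
We know it is not the case that the plant is a dicot.
By disjunctive syllogism, the other disjunct must be true.

The plant is a monocot


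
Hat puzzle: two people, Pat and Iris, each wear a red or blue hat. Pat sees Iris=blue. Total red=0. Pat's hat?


Total red = 0, Iris = blue
Red accounted for: 0
Remaining for Pat: 0
Pat's hat is blue.

blue


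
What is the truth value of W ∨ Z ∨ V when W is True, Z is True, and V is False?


W = True, Z = True, V = False
Step 1: W ∨ Z = True OR True = True
Step 2: True ∨ V = True OR False = True
OR is true when at least one operand is true.

True


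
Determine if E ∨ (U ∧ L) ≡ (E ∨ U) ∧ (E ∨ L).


Expression 1: E ∨ (U ∧ L)
Expression 2: (E ∨ U) ∧ (E ∨ L)
Truth table (E U L | Expr1 Expr2):
  T T T |   T     T
  T T F |   T     T
  T F T |   T     T
  T F F |   T     T
  F T T |   T     T
  F T F |   F     F
  F F T |   F     F
  F F F |   F     F
All 8 rows agree, so the expressions are logically equivalent.

Yes


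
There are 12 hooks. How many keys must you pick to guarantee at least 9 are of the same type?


Pigeonhole: to guarantee k in one of n categories, need (k-1)×n + 1.
k = 9, n = 12
Minimum = (9-1) × 12 + 1 = 8 × 12 + 1

97


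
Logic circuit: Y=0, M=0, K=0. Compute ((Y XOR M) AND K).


Y XOR M = 0^0 = 0
0 AND 0 = 0

0


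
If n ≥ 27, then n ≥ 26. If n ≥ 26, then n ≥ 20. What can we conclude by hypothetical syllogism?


Hypothetical syllogism: P → Q, Q → R ⊢ P → R
Premise 1: n ≥ 27 → n ≥ 26
Premise 2: n ≥ 26 → n ≥ 20
Chain the implications: the middle term (n ≥ 26) links the two.
Conclusion: If n ≥ 27, then n ≥ 20.

If n ≥ 27, then n ≥ 20.


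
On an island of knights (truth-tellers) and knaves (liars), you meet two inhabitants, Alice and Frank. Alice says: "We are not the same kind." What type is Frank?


Alice says: "We are not the same kind."
Case 1: Alice is a Knight (truth-teller)
  Statement is true → they ARE different → Frank is a Knave
Case 2: Alice is a Knave (liar)
  Statement is false → they are NOT different → Frank is a Knave
In both cases, Frank is a Knave.

Knave


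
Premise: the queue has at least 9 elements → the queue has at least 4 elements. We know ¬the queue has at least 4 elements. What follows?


Modus tollens: P → Q, ¬Q ⊢ ¬P
P: the queue has at least 9 elements
Q: the queue has at least 4 elements
We have P → Q and Q is false.
By modus tollens, P must be false.

It is not the case that the queue has at least 9 elements


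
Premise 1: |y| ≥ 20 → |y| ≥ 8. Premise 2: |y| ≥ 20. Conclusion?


Modus ponens: P → Q, P ⊢ Q
P: |y| ≥ 20
Q: |y| ≥ 8
We have P → Q and P is true.
By modus ponens, Q must be true.

|y| ≥ 8


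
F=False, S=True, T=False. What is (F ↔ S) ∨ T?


F = False, S = True, T = False
Expression: (F ↔ S) ∨ T
Step 1: F ↔ S = (False iff True) (true when values match) = False
Step 2: (False) ∨ T = False OR False = False

False


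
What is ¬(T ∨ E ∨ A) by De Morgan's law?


De Morgan's law: ¬(P ∨ Q ∨ R) ≡ ¬P ∧ ¬Q ∧ ¬R
¬(T ∨ E ∨ A) = ¬T ∧ ¬E ∧ ¬A

¬T ∧ ¬E ∧ ¬A


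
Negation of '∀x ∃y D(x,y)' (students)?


Original: ∀x ∃y D(x,y)
Rule: ¬∀→∃, ¬∃→∀, negate predicate.
Negation: ∃x ∀y ¬D(x,y)

∃x ∀y ¬D(x,y)


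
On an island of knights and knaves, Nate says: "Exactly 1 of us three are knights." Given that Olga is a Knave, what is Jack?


Nate claims exactly 1 knights among Nate, Olga, Jack.
Given: Olga is a Knave.

Case 1: Nate is a Knight (tells truth)
  Then exactly 1 of the three are knights.
  Counting Nate, Olga: 1 knight(s) so far. Need 0 more → Jack = Knave.
Case 2: Nate is a Knave (lies)
  Then the count is NOT 1.
  If Jack = Knight, count = 1 = 1 → claim would be true, contradicts lie.
  If Jack = Knave, count = 0 ≠ 1 → lie confirmed ✓

Jack is a Knave.

Knave


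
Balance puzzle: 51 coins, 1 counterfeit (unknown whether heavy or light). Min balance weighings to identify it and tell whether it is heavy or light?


Let n = 51. 102 possibilities (n coins × lighter/heavier); each weighing has 3 outcomes.
Bound for k weighings: say the first weighing puts j coins on each pan. If it tips, the 2j weighed coins remain suspects (each with a known direction) and k-1 weighings give 3^(k-1) outcomes; 3^(k-1) is odd, so 2j ≤ 3^(k-1) - 1. If it balances, the n - 2j unweighed coins remain with direction unknown: 2(n - 2j) ≤ 3^(k-1) - 1 by the same parity argument. Adding, n ≤ (3^(k-1) - 1) + (3^(k-1) - 1)/2 = (3^k - 3)/2, and the classical three-group strategy achieves this (3 coins in 2 weighings, 12 in 3, 39 in 4, 120 in 5).
So we need the smallest k with (3^k - 3)/2 ≥ 51.
k = 4: (3^4 - 3)/2 = 39 < 51 ✗
k = 5: (3^5 - 3)/2 = 120 ≥ 51 ✓

5


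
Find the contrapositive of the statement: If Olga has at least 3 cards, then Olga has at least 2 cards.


Original: If Olga has at least 3 cards, then Olga has at least 2 cards
Contrapositive: If ¬Q, then ¬P
Negate Q: not (Olga has at least 2 cards)
Negate P: not (Olga has at least 3 cards)

If not (Olga has at least 2 cards), then not (Olga has at least 3 cards).


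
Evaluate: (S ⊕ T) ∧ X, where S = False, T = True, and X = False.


S = False, T = True, X = False
Step 1: S ⊕ T = False XOR True = True
Step 2: True ∧ X = True AND False = False
XOR true when exactly one of S,T is true; then AND with X.

False


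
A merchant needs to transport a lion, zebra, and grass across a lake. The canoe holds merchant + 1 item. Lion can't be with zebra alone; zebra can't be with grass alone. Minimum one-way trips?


1. merchant+zebra → 2. merchant ← 3. merchant+lion → 4. merchant+zebra ← 5. merchant+grass → 6. merchant ← 7. merchant+zebra →
Minimum trips = 7

7


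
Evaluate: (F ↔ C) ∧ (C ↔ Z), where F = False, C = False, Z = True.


F = False, C = False, Z = True
Step 1: F ↔ C is true when F and C have the same value. Result: True
Step 2: C ↔ Z is true when C and Z have the same value. Result: False
Step 3: True ∧ False = False

False


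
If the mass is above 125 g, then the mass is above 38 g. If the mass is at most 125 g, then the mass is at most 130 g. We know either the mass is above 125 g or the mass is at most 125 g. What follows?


Constructive dilemma: (P → Q) ∧ (R → S), P ∨ R ⊢ Q ∨ S
Premise 1: the mass is above 125 g → the mass is above 38 g
Premise 2: the mass is at most 125 g → the mass is at most 130 g
Premise 3: the mass is above 125 g ∨ the mass is at most 125 g
Case 1: Assuming the mass is above 125 g, then by Premise 1, the mass is above 38 g.
Case 2: Assuming the mass is at most 125 g, then by Premise 2, the mass is at most 130 g.
Since one of the mass is above 125 g or the mass is at most 125 g must hold, we get the mass is above 38 g or the mass is at most 130 g.

The mass is above 38 g or the mass is at most 130 g.


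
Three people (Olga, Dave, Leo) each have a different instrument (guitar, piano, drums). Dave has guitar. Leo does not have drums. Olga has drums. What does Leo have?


From clues:
  Olga → drums
  Dave → guitar
By elimination, Leo gets the remaining.

piano


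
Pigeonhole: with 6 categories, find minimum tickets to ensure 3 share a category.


Pigeonhole: to guarantee k in one of n categories, need (k-1)×n + 1.
k = 3, n = 6
Minimum = (3-1) × 6 + 1 = 2 × 6 + 1

13


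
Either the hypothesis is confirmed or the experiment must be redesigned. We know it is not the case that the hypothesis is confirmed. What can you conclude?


Disjunctive syllogism: P ∨ Q, ¬P ⊢ Q
Disjunction: the hypothesis is confirmed ∨ the experiment must be redesigned
We know it is not the case that the hypothesis is confirmed.
By disjunctive syllogism, the other disjunct must be true.

The experiment must be redesigned


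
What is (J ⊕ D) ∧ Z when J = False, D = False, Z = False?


J = False, D = False, Z = False
Step 1: J ⊕ D = False XOR False = False
Step 2: False ∧ Z = False AND False = False
XOR true when exactly one of J,D is true; then AND with Z.

False


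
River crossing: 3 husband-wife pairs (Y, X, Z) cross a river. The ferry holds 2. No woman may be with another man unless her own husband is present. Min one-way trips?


Label couples Y, X, Z (H = husband, W = wife).
Counting alone: 6 people, the ferry carries 2 and someone must bring it back, so each round trip nets at most +1 on the far side until the last crossing → at least 9 trips. The jealousy constraint makes 9 impossible; the shortest valid schedule has 11:
1. WY+WX →  (far: WY,WX; near: HY,HX,HZ,WZ)
2. WY ←       (far: WX; near: HY,HX,HZ,WY,WZ)
3. WY+WZ →  (far: WY,WX,WZ; near: HY,HX,HZ)
4. WY ←       (far: WX,WZ; near: HY,HX,HZ,WY)
5. HX+HZ →  (far: HX,WX,HZ,WZ; near: HY,WY)
6. HX+WX ←  (far: HZ,WZ; near: HY,WY,HX,WX)
7. HY+HX →  (far: HY,HX,HZ,WZ; near: WY,WX)
8. WZ ←       (far: HY,HX,HZ; near: WY,WX,WZ)
9. WY+WX →  (far: HY,WY,HX,WX,HZ; near: WZ)
10. HZ ←      (far: HY,WY,HX,WX; near: HZ,WZ)
11. HZ+WZ → (far: all six; near: empty)
In every state each wife is either with her husband or with no other man.
Minimum trips = 11

11


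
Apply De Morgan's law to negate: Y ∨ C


De Morgan's law: ¬(P ∨ Q) ≡ ¬P ∧ ¬Q
¬(Y ∨ C) = ¬Y ∧ ¬C

¬Y ∧ ¬C


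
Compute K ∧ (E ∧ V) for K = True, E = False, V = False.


K = True, E = False, V = False
Step 1: E ∧ V = False AND False = False
Step 2: K ∧ False = True AND False = False
AND is true only when ALL operands are true.

False


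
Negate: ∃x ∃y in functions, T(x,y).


Original: ∃x ∃y T(x,y)
Rule: ¬∀→∃, ¬∃→∀, negate predicate.
Negation: ∀x ∀y ¬T(x,y)

∀x ∀y ¬T(x,y)


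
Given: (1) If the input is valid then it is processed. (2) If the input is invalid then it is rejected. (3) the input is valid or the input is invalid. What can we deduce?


Constructive dilemma: (P → Q) ∧ (R → S), P ∨ R ⊢ Q ∨ S
Premise 1: the input is valid → it is processed
Premise 2: the input is invalid → it is rejected
Premise 3: the input is valid ∨ the input is invalid
Case 1: Assuming the input is valid, then by Premise 1, it is processed.
Case 2: Assuming the input is invalid, then by Premise 2, it is rejected.
Since one of the input is valid or the input is invalid must hold, we get it is processed or it is rejected.

It is processed or it is rejected.


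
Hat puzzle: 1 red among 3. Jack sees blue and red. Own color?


Total red = 1, seen red = 1
Own red = 1 - 1 = 0
Jack's hat is blue.

blue


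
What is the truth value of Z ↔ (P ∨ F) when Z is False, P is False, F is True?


Z = False, P = False, F = True
Step 1: P ∨ F = False OR True = True
Step 2: Z ↔ (True): true when both sides have same truth value.
Result: False ↔ True = False

False


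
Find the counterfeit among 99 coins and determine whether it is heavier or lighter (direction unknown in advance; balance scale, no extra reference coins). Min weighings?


Let n = 99. 198 possibilities (n coins × lighter/heavier); each weighing has 3 outcomes.
Bound for k weighings: say the first weighing puts j coins on each pan. If it tips, the 2j weighed coins remain suspects (each with a known direction) and k-1 weighings give 3^(k-1) outcomes; 3^(k-1) is odd, so 2j ≤ 3^(k-1) - 1. If it balances, the n - 2j unweighed coins remain with direction unknown: 2(n - 2j) ≤ 3^(k-1) - 1 by the same parity argument. Adding, n ≤ (3^(k-1) - 1) + (3^(k-1) - 1)/2 = (3^k - 3)/2, and the classical three-group strategy achieves this (3 coins in 2 weighings, 12 in 3, 39 in 4, 120 in 5).
So we need the smallest k with (3^k - 3)/2 ≥ 99.
k = 4: (3^4 - 3)/2 = 39 < 99 ✗
k = 5: (3^5 - 3)/2 = 120 ≥ 99 ✓

5


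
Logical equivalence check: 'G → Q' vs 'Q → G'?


Expression 1: G → Q
Expression 2: Q → G
Truth table (G Q | Expr1 Expr2):
  T T |   T     T
  T F |   F     T   ← differ
  F T |   T     F   ← differ
  F F |   T     T
Counterexample: G=T, Q=F gives Expr1 = F but Expr2 = T, so the expressions are NOT logically equivalent.

No


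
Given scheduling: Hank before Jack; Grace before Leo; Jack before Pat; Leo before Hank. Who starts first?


Constraints: Hank before Jack; Grace before Leo; Jack before Pat; Leo before Hank
The first task can have nothing scheduled before it, so it must never appear on the right of a 'before'.
Tasks appearing after some 'before': Jack, Leo, Pat, Hank.
The only task not in that list is Grace → it is first.

Grace


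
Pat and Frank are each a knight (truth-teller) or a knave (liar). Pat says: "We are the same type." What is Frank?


Pat says: "We are the same type."
Case 1: Pat is a Knight (truth-teller)
  Statement is true → they ARE the same → Frank is also a Knight
Case 2: Pat is a Knave (liar)
  Statement is false → they are NOT the same → Frank is a Knight
In both cases, Frank is a Knight.

Knight


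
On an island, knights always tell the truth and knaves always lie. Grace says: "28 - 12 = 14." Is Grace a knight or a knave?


Statement: "28 - 12 = 14."
Actual: 28 - 12 = 16
Claimed: 14
Statement is FALSE → Grace lies → Knave

Knave
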